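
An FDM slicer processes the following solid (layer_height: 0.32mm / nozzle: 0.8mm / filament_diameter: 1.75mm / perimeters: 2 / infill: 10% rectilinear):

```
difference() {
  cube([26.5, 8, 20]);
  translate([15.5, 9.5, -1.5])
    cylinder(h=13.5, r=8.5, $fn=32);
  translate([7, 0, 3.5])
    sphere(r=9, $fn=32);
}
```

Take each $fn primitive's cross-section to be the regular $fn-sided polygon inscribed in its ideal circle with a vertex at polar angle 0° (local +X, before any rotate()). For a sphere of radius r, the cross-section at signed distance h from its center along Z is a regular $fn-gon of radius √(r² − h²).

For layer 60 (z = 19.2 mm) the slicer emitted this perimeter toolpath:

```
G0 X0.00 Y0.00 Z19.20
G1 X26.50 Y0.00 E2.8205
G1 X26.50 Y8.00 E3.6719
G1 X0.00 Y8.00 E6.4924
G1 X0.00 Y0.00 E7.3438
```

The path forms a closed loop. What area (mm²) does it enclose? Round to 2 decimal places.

Apply the shoelace formula to the sequence of (X, Y) vertices; enclosed area = 212.00 mm².

212.00 mm²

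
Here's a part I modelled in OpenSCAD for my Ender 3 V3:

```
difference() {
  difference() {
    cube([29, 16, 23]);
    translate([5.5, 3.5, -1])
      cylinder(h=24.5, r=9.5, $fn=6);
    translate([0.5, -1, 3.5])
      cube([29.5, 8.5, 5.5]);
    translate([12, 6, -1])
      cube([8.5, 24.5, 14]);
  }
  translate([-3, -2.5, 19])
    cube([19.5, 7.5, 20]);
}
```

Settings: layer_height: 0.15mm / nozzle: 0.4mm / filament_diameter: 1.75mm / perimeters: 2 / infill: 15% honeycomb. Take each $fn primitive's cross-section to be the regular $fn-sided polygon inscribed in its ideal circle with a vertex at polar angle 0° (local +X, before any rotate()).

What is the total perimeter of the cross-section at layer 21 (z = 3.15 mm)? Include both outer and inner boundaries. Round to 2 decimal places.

At z = 3.15 mm: the 29×16 cube contributes its full rectangle (perimeter 90.00 mm); the r=9.5 cylinder at (5.5, 3.5) gives a regular 6-gon of circumradius 9.5 (constant along its height) (perimeter = 2·6·9.500·sin(180°/6) = 57.00 mm); the cube at (0.5, -1) is not intersected at this z (z outside [3.5, 9]); the 8.5×24.5 cube at (12, 6) contributes its full rectangle (perimeter 66.00 mm); After the difference (first − rest): starting from the 29×16 cube, the r=9.5 cylinder at (5.5, 3.5) partially overlaps it — only the 152.35 mm² overlap (of its 234.48 mm²) is removed, clipping the outline; the 8.5×24.5 cube at (12, 6) partially overlaps it — only the 82.90 mm² overlap (of its 208.25 mm²) is removed, clipping the outline — boundary = 103.77 mm; the cube at (-3, -2.5) is absent (z outside [19, 39]); Subtracting the remaining from the first: none of the subtracted shapes is present at this height, so the result so far is unchanged — boundary = 103.77 mm. Overall, the cross-section has 2 separate islands. Total boundary length (outer) = 103.77 mm.

103.77 mm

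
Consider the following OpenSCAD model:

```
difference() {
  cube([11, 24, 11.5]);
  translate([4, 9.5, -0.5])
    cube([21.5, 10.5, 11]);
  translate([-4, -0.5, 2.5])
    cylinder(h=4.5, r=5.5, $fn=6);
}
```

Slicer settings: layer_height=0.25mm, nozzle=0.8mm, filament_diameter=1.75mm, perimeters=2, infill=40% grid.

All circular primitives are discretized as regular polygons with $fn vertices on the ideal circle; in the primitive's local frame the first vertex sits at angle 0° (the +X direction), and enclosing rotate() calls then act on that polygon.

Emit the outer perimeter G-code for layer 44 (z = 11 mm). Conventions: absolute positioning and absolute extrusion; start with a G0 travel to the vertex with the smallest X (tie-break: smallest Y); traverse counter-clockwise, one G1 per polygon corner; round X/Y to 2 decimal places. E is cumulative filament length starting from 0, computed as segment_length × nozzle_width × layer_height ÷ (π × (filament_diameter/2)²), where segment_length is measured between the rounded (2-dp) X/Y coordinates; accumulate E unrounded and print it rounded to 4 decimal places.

G0 X0.00 Y0.00 Z11.00
G1 X11.00 Y0.00 E0.9147
G1 X11.00 Y24.00 E2.9103
G1 X0.00 Y24.00 E3.8249
G1 X0.00 Y0.00 E5.8205

At z = 11 mm: the 11×24 cube contributes its full rectangle; the cube at (4, 9.5) is not intersected at this z (z outside [-0.5, 10.5]); the cylinder at (-4, -0.5) is absent (z outside [2.5, 7]); Taking the first minus the rest: none of the subtracted shapes is present at this height, so the 11×24 cube is unchanged — 1 connected region. The outline is a single polygon with 4 vertices. Extrusion per mm of travel: 0.8 × 0.25 / (π × 0.875²) = 0.083150. Accumulating E over each segment gives final E = 5.8205.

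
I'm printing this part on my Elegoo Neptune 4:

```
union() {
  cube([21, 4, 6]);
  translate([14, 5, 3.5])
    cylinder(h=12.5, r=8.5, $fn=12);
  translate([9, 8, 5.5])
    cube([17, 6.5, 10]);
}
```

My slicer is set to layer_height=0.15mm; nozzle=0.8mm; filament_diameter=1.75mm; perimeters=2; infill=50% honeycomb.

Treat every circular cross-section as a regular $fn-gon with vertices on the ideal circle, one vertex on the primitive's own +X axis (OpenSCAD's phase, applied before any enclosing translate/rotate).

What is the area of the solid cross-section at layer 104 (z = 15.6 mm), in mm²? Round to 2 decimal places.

At z = 15.6 mm: the cube is not intersected at this z (z outside [0, 6]); the r=8.5 cylinder at (14, 5) gives a regular 12-gon of circumradius 8.5 (constant along its height) (area = (12/2)·8.500²·sin(360°/12) = 216.75 mm²); the cube at (9, 8) is absent (z outside [5.5, 15.5]); Merging all regions: only the r=8.5 cylinder at (14, 5) is present, so the union is just that shape — area = 216.75 mm². Overall, the cross-section is a single solid region. Net area = 216.75 mm².

216.75 mm²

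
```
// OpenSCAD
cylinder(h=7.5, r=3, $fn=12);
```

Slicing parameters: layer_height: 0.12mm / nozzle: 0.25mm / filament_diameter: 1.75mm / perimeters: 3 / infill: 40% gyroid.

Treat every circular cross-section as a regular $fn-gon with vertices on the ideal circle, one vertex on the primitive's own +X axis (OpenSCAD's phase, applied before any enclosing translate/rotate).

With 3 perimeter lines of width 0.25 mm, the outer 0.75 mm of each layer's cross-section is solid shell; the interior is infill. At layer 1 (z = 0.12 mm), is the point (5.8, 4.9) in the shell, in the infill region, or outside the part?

outside

At z = 0.12 mm: the cylinder: section is a regular 12-gon, circumradius r=3. Overall, the cross-section is a single solid region. The nearest boundary edge runs (2.60, 1.50)→(1.50, 2.60); distance from the point to it = 4.67 mm. The point is not inside any of the regions above, so it lies outside the cross-section (4.67 mm from the nearest boundary).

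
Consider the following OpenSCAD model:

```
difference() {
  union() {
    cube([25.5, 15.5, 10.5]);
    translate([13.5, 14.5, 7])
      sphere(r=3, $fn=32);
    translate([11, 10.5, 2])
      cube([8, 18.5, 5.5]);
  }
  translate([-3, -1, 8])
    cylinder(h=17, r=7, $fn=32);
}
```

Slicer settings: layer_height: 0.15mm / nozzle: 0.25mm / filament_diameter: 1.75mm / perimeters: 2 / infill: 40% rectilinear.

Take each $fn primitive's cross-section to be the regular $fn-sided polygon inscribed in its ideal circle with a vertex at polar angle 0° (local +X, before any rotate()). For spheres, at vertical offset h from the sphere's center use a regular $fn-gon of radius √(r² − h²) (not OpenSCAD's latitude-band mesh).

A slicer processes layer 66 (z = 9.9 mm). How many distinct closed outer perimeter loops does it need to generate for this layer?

At z = 9.9 mm: the 25.5×15.5 cube contributes its full rectangle; the r=3 sphere at (13.5, 14.5) slices to a regular 32-gon of circumradius 0.768 (√(r²−h²) with h=2.9 from center); the cube at (11, 10.5) is absent (z outside [2, 7.5]); Combining (union): the r=3 sphere at (13.5, 14.5) lies entirely inside the 25.5×15.5 cube, so the union is just the 25.5×15.5 cube — 1 connected region; the cylinder at (-3, -1): section is a regular 32-gon, circumradius r=7; Subtracting the remaining from the first: starting from the result so far, the r=7 cylinder at (-3, -1) partially overlaps it — only the 14.02 mm² overlap (of its 152.95 mm²) is removed, clipping the outline — 1 connected region. The result has 1 disconnected region.

1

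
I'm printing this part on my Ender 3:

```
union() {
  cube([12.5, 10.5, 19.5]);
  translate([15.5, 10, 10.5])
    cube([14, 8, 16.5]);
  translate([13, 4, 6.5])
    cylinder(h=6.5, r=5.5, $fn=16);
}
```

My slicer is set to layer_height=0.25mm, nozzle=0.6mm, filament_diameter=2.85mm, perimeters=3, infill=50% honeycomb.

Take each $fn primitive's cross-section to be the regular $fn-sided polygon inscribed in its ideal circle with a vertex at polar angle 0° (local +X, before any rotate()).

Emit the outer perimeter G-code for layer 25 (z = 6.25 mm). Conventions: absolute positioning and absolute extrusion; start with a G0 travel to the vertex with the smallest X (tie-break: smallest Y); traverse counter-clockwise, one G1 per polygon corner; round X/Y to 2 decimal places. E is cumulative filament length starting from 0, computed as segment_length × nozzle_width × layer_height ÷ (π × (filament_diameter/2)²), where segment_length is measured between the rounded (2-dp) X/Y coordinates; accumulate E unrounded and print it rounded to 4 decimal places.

G0 X0.00 Y0.00 Z6.25
G1 X12.50 Y0.00 E0.2939
G1 X12.50 Y10.50 E0.5408
G1 X0.00 Y10.50 E0.8347
G1 X0.00 Y0.00 E1.0816

At z = 6.25 mm: the cube is present — its section is the full 12.5×10.5 rectangle; the cube at (15.5, 10) is absent (z outside [10.5, 27]); the cylinder at (13, 4) is not intersected at this z (z outside [6.5, 13]); Merging all regions: only the 12.5×10.5 cube is present, so the union is just that shape — 1 connected region. The outline is a single polygon with 4 vertices. Extrusion per mm of travel: 0.6 × 0.25 / (π × 1.425²) = 0.023513. Accumulating E over each segment gives final E = 1.0816.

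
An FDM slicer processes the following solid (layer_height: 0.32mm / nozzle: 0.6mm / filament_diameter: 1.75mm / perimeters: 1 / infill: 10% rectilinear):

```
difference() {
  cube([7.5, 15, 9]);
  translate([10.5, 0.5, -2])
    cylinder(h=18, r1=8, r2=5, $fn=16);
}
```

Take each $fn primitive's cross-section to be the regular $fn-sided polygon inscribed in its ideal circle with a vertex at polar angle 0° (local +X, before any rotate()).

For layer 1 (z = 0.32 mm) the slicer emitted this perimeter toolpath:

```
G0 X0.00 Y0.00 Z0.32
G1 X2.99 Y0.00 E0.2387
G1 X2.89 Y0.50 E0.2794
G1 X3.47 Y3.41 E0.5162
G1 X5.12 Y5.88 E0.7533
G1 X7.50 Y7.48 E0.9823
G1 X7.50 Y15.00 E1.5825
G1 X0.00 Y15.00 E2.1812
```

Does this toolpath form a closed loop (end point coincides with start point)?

no

Start point (G0): (0.00, 0.00). End point (last G1): the path does not return to the start — open.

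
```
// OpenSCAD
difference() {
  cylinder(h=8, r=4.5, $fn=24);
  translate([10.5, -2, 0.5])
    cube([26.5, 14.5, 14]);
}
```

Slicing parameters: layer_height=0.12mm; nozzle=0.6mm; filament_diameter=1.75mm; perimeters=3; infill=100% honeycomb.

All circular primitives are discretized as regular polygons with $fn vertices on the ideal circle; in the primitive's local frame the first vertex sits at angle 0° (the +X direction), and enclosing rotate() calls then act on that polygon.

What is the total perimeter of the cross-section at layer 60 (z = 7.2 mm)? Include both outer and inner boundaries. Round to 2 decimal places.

At z = 7.2 mm: the r=4.5 cylinder contributes a regular 24-gon of circumradius 4.5 (perimeter = 2·24·4.500·sin(180°/24) = 28.19 mm); the 26.5×14.5 cube at (10.5, -2) contributes its full rectangle (perimeter 82.00 mm); Subtracting the remaining from the first: starting from the r=4.5 cylinder, the 26.5×14.5 cube at (10.5, -2) misses the remaining region (no effect) — boundary = 28.19 mm. Overall, the cross-section is a single solid region. Total boundary length (outer) = 28.19 mm.

28.19 mm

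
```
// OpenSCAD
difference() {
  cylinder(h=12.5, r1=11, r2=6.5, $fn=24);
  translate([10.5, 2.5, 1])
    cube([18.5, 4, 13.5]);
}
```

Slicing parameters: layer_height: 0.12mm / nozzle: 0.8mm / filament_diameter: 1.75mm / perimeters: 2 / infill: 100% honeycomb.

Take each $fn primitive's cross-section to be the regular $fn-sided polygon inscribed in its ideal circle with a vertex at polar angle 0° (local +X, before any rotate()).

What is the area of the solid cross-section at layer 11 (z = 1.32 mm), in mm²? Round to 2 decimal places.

344.04 mm²

At z = 1.32 mm: the cone contributes a regular 24-gon of circumradius 10.525 (interpolated between r1=11 and r2=6.5 at t=0.106) (area = (24/2)·10.525²·sin(360°/24) = 344.04 mm²); the cube at (10.5, 2.5) (footprint 18.5×4) is included at this height (area 74.00 mm²); Subtracting the remaining from the first: starting from the cone (344.04 mm²), the 18.5×4 cube at (10.5, 2.5) misses the remaining region (no effect) — area = 344.04 mm². Overall, the cross-section is a single solid region. Net area = 344.04 mm².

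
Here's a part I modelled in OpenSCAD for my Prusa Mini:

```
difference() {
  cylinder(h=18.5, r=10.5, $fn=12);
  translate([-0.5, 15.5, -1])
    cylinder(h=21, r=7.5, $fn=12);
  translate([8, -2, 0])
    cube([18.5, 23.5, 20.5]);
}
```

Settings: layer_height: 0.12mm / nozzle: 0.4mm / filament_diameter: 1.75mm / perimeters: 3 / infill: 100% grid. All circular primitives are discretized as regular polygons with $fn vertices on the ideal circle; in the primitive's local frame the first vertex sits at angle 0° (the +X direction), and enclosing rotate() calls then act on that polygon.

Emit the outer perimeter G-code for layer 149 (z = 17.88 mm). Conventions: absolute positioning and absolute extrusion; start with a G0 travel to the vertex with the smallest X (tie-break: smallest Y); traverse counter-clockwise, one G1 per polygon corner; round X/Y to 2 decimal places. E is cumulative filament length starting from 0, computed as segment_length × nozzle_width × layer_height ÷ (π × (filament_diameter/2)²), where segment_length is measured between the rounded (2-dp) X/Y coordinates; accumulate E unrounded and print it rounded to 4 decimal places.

G0 X-10.50 Y0.00 Z17.88
G1 X-9.09 Y-5.25 E0.1085
G1 X-5.25 Y-9.09 E0.2169
G1 X0.00 Y-10.50 E0.3253
G1 X5.25 Y-9.09 E0.4338
G1 X9.09 Y-5.25 E0.5422
G1 X9.96 Y-2.00 E0.6093
G1 X8.00 Y-2.00 E0.6484
G1 X8.00 Y6.34 E0.8149
G1 X5.25 Y9.09 E0.8925
G1 X3.74 Y9.50 E0.9237
G1 X3.25 Y9.00 E0.9377
G1 X-0.50 Y8.00 E1.0151
G1 X-4.25 Y9.00 E1.0926
G1 X-4.53 Y9.29 E1.1006
G1 X-5.25 Y9.09 E1.1155
G1 X-9.09 Y5.25 E1.2239
G1 X-10.50 Y0.00 E1.3324

At z = 17.88 mm: the r=10.5 cylinder contributes a regular 12-gon of circumradius 10.5; the r=7.5 cylinder at (-0.5, 15.5) contributes a regular 12-gon of circumradius 7.5; the cube at (8, -2) (footprint 18.5×23.5) is included at this height; After the difference (first − rest): starting from the r=10.5 cylinder, the r=7.5 cylinder at (-0.5, 15.5) partially overlaps it — only the 11.35 mm² overlap (of its 168.75 mm²) is removed, clipping the outline; the 18.5×23.5 cube at (8, -2) partially overlaps it — only the 14.49 mm² overlap (of its 434.75 mm²) is removed, clipping the outline — 1 connected region. The outline is a single polygon with 17 vertices. Extrusion per mm of travel: 0.4 × 0.12 / (π × 0.875²) = 0.019956. Accumulating E over each segment gives final E = 1.3324.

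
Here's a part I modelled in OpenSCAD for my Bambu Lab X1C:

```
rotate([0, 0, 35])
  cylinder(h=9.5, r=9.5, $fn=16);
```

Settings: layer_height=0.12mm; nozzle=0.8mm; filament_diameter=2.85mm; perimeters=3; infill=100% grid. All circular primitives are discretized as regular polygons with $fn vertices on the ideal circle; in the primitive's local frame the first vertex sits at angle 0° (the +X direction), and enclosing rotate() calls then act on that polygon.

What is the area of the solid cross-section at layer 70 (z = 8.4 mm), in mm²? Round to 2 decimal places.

276.30 mm²

At z = 8.4 mm: the cylinder: section is a regular 16-gon, circumradius r=9.5 (area = (16/2)·9.500²·sin(360°/16) = 276.30 mm²); (whole slice rotated 35° about Z — lengths, areas and connectivity unchanged). Overall, the cross-section is a single solid region. Net area = 276.30 mm².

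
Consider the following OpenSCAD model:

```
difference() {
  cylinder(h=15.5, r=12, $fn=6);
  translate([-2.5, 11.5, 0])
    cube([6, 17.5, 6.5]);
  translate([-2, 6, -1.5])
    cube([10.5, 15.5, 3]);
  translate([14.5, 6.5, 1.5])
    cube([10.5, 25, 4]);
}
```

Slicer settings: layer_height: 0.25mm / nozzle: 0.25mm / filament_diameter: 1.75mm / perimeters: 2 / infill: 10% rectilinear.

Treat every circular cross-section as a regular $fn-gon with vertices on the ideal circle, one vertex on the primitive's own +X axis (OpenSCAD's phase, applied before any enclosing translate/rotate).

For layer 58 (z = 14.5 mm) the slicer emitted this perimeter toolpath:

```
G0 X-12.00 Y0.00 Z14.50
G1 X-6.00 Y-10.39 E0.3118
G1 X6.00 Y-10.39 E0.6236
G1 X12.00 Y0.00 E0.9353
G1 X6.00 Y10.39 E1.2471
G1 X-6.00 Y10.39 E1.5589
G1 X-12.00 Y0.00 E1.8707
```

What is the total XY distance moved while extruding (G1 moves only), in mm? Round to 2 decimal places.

Sum the Euclidean lengths of each G1 segment: total = 71.99 mm.

71.99 mm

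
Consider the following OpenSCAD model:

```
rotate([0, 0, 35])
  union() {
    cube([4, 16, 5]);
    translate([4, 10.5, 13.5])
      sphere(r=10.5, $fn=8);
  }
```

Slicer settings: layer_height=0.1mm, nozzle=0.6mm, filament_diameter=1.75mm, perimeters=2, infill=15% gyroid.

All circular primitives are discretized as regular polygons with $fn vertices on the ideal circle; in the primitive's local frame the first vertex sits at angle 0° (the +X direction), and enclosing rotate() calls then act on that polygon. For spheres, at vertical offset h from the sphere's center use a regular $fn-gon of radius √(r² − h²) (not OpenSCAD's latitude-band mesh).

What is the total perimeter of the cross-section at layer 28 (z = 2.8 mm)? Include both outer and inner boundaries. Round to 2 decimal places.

At z = 2.8 mm: the cube is present — its section is the full 4×16 rectangle (perimeter 40.00 mm); the sphere at (4, 10.5) does not reach this height (|z−center|=10.700 > r=10.5); Taking the union: only the 4×16 cube is present, so the union is just that shape — boundary = 40.00 mm; (whole slice rotated 35° about Z — lengths, areas and connectivity unchanged). Overall, the cross-section is a single solid region. Total boundary length (outer) = 40.00 mm.

40.00 mm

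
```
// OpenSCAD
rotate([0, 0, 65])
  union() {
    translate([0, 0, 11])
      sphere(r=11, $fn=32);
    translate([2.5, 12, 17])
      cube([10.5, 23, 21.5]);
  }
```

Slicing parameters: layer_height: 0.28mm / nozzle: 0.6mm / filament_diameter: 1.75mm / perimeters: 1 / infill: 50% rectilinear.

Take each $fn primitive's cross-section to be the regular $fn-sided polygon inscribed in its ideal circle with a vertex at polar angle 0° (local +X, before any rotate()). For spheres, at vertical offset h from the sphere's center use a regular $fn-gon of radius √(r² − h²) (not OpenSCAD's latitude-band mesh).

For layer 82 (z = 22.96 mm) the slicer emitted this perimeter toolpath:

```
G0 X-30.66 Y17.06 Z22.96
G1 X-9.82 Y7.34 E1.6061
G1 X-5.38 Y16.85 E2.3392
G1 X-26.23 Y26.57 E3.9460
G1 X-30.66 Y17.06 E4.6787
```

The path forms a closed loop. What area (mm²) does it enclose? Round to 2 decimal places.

241.34 mm²

Apply the shoelace formula to the sequence of (X, Y) vertices; enclosed area = 241.34 mm².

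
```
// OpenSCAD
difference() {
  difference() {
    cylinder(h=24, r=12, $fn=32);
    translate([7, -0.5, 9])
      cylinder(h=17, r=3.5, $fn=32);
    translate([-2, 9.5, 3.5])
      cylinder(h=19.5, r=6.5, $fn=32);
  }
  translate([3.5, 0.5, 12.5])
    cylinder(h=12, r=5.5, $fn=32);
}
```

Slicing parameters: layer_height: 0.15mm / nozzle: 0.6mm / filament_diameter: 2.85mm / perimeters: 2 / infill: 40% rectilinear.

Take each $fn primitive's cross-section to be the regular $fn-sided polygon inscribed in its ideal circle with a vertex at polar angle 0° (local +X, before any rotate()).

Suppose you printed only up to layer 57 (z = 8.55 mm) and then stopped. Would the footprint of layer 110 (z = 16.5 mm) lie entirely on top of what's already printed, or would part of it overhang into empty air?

entirely on top

Compare the two slices. At z = 8.55: the r=12 cylinder gives a regular 32-gon of circumradius 12 (constant along its height) (area = (32/2)·12.000²·sin(360°/32) = 449.49 mm²); the cylinder at (7, -0.5) is absent (z outside [9, 26]); the r=6.5 cylinder at (-2, 9.5) gives a regular 32-gon of circumradius 6.5 (constant along its height) (area = (32/2)·6.500²·sin(360°/32) = 131.88 mm²); Subtracting the remaining from the first: starting from the r=12 cylinder (449.49 mm²), the r=6.5 cylinder at (-2, 9.5) partially overlaps it — only the 87.18 mm² overlap (of its 131.88 mm²) is removed, clipping the outline — area = 362.31 mm²; the cylinder at (3.5, 0.5) is not intersected at this z (z outside [12.5, 24.5]); After the difference (first − rest): none of the subtracted shapes is present at this height, so that combined region is unchanged — area = 362.31 mm². At z = 16.5: the r=12 cylinder gives a regular 32-gon of circumradius 12 (constant along its height) (area = (32/2)·12.000²·sin(360°/32) = 449.49 mm²); the r=3.5 cylinder at (7, -0.5) gives a regular 32-gon of circumradius 3.5 (constant along its height) (area = (32/2)·3.500²·sin(360°/32) = 38.24 mm²); the cylinder at (-2, 9.5): section is a regular 32-gon, circumradius r=6.5 (area = (32/2)·6.500²·sin(360°/32) = 131.88 mm²); Subtracting the remaining from the first: starting from the r=12 cylinder (449.49 mm²), the r=3.5 cylinder at (7, -0.5) lies wholly inside it (removes its full 38.24 mm² and its 21.96 mm outline becomes a hole wall); the r=6.5 cylinder at (-2, 9.5) partially overlaps it — only the 87.18 mm² overlap (of its 131.88 mm²) is removed, clipping the outline — area = 324.08 mm²; the r=5.5 cylinder at (3.5, 0.5) contributes a regular 32-gon of circumradius 5.5 (area = (32/2)·5.500²·sin(360°/32) = 94.42 mm²); After the difference (first − rest): starting from that combined region (324.08 mm²), the r=5.5 cylinder at (3.5, 0.5) partially overlaps it — only the 59.88 mm² overlap (of its 94.42 mm²) is removed, clipping the outline — area = 264.20 mm². Checking containment: the cross-section at z = 16.5 is a subset of the cross-section at z = 8.55.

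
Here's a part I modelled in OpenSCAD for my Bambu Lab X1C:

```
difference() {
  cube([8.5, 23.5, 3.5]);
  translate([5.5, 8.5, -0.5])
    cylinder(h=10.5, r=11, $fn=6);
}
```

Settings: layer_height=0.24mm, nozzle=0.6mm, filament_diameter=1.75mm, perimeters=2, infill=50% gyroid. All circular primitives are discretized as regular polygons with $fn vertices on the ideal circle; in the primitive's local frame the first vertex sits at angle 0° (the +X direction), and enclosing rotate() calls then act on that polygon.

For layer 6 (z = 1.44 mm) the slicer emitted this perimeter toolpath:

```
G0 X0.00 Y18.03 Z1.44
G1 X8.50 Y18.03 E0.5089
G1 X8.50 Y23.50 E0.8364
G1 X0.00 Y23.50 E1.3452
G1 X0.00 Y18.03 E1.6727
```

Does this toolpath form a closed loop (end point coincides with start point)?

Start point (G0): (0.00, 18.03). End point (last G1): the path returns to the start — closed.

yes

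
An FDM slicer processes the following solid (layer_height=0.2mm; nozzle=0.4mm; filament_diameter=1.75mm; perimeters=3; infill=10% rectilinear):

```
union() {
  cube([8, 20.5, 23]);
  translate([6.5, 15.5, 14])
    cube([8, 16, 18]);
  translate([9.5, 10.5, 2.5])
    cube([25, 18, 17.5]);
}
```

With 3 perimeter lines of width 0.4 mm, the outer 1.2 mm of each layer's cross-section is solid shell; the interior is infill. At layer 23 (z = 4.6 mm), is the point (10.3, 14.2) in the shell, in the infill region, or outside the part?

At z = 4.6 mm: the 8×20.5 cube contributes its full rectangle; the cube at (6.5, 15.5) is not intersected at this z (z outside [14, 32]); the cube at (9.5, 10.5) is present — its section is the full 25×18 rectangle; Taking the union: the 2 present regions are separate (no shared area or edge), so areas and boundary lengths simply add and each stays a separate island — 2 connected regions. Overall, the cross-section has 2 separate islands. The nearest boundary edge runs (9.50, 10.50)→(9.50, 28.50); distance from the point to it = 0.80 mm. (Shell/infill is judged within the island containing the point — the largest one.) The point is inside the cross-section, 0.80 mm from the nearest boundary — within the 1.2 mm shell band (3 × 0.4).

shell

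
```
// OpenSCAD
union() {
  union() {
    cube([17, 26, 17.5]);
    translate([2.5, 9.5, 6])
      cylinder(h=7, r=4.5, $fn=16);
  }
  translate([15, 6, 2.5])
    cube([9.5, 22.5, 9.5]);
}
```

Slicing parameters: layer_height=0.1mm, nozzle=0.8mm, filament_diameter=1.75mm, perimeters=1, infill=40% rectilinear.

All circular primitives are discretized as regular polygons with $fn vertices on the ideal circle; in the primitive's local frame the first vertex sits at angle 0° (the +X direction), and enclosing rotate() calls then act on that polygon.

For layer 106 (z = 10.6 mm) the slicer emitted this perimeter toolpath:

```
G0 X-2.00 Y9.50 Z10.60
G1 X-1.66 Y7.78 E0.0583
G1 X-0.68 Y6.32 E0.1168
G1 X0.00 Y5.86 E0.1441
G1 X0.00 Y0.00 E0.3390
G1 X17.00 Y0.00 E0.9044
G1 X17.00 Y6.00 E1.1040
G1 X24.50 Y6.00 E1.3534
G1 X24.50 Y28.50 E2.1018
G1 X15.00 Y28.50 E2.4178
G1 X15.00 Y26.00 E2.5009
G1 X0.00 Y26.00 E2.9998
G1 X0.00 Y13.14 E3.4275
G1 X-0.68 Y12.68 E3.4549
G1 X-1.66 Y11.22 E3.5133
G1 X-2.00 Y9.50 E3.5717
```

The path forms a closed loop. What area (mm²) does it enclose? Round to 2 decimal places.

Apply the shoelace formula to the sequence of (X, Y) vertices; enclosed area = 625.77 mm².

625.77 mm²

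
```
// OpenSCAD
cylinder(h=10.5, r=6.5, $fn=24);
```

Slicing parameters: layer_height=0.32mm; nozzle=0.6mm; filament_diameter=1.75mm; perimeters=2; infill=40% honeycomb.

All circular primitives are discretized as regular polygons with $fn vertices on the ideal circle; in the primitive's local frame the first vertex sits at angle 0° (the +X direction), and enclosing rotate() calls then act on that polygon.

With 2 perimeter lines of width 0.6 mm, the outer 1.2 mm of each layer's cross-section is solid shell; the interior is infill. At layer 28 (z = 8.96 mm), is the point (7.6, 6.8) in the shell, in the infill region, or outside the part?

At z = 8.96 mm: the r=6.5 cylinder contributes a regular 24-gon of circumradius 6.5. Overall, the cross-section is a single solid region. The nearest boundary edge runs (5.63, 3.25)→(4.60, 4.60); distance from the point to it = 3.72 mm. The point is not inside any of the regions above, so it lies outside the cross-section (3.72 mm from the nearest boundary).

outside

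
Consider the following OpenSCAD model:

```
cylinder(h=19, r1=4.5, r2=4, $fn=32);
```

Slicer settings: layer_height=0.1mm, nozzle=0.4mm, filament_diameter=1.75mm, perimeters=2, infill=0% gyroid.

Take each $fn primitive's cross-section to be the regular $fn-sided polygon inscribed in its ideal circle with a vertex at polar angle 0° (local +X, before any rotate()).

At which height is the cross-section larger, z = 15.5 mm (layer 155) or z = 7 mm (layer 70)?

layer 70 (z = 7 mm)

Layer 155 (z = 15.5): the cone (r1=4.5→r2=4) has section circumradius 4.092 here — a regular 32-gon (area = (32/2)·4.092²·sin(360°/32) = 52.27 mm²). So its area = 52.27 mm². Layer 70 (z = 7): the cone (r1=4.5→r2=4) has section circumradius 4.316 here — a regular 32-gon (area = (32/2)·4.316²·sin(360°/32) = 58.14 mm²). So its area = 58.14 mm². Layer 70 is larger (58.14 vs 52.27 mm²).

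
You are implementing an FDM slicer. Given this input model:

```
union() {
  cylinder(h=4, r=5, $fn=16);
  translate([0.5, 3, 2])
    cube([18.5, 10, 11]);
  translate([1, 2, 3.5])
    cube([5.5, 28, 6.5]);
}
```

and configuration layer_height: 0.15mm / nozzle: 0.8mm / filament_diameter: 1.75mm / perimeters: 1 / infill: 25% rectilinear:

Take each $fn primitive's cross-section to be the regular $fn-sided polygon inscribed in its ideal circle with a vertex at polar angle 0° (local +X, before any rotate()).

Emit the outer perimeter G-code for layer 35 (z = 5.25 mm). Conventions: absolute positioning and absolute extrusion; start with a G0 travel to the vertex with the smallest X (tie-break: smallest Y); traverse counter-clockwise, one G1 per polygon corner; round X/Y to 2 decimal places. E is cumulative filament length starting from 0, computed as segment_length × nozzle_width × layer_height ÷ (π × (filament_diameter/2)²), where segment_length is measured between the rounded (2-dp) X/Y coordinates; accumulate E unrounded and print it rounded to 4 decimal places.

G0 X0.50 Y3.00 Z5.25
G1 X1.00 Y3.00 E0.0249
G1 X1.00 Y2.00 E0.0748
G1 X6.50 Y2.00 E0.3492
G1 X6.50 Y3.00 E0.3991
G1 X19.00 Y3.00 E1.0227
G1 X19.00 Y13.00 E1.5217
G1 X6.50 Y13.00 E2.1453
G1 X6.50 Y30.00 E2.9934
G1 X1.00 Y30.00 E3.2678
G1 X1.00 Y13.00 E4.1159
G1 X0.50 Y13.00 E4.1409
G1 X0.50 Y3.00 E4.6398

At z = 5.25 mm: the cylinder is absent (z outside [0, 4]); the cube at (0.5, 3) (footprint 18.5×10) is included at this height; the cube at (1, 2) (footprint 5.5×28) is included at this height; Merging all regions: the regions partially overlap (shared area 55.00 mm²), so overlapping operands fuse into one piece — 1 connected region. The outline is a single polygon with 12 vertices. Extrusion per mm of travel: 0.8 × 0.15 / (π × 0.875²) = 0.049890. Accumulating E over each segment gives final E = 4.6398.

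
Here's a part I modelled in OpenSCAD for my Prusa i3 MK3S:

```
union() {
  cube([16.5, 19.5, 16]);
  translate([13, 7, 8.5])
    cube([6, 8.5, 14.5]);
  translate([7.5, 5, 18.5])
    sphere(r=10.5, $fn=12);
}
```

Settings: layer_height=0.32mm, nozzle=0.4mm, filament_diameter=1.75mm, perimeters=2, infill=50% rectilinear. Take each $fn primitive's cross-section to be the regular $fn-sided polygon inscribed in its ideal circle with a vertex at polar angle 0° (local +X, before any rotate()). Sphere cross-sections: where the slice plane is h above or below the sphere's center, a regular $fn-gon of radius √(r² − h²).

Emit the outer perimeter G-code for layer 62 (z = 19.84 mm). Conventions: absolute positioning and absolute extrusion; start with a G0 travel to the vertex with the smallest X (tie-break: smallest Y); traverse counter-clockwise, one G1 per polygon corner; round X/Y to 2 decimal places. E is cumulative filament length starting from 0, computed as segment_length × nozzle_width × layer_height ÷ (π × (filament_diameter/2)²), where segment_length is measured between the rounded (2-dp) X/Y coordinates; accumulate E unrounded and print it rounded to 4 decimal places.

At z = 19.84 mm: the cube is absent (z outside [0, 16]); the 6×8.5 cube at (13, 7) contributes its full rectangle; the r=10.5 sphere at (7.5, 5) slices to a regular 12-gon of circumradius 10.414 (√(r²−h²) with h=1.34 from center); Combining (union): the regions partially overlap (shared area 18.85 mm²), so overlapping operands fuse into one piece — 1 connected region. The outline is a single polygon with 16 vertices. Extrusion per mm of travel: 0.4 × 0.32 / (π × 0.875²) = 0.053216. Accumulating E over each segment gives final E = 3.9529.

G0 X-2.91 Y5.00 Z19.84
G1 X-1.52 Y-0.21 E0.2870
G1 X2.29 Y-4.02 E0.5737
G1 X7.50 Y-5.41 E0.8606
G1 X12.71 Y-4.02 E1.1476
G1 X16.52 Y-0.21 E1.4343
G1 X17.91 Y5.00 E1.7213
G1 X17.38 Y7.00 E1.8314
G1 X19.00 Y7.00 E1.9176
G1 X19.00 Y15.50 E2.3699
G1 X13.00 Y15.50 E2.6892
G1 X13.00 Y13.73 E2.7834
G1 X12.71 Y14.02 E2.8053
G1 X7.50 Y15.41 E3.0922
G1 X2.29 Y14.02 E3.3792
G1 X-1.52 Y10.21 E3.6659
G1 X-2.91 Y5.00 E3.9529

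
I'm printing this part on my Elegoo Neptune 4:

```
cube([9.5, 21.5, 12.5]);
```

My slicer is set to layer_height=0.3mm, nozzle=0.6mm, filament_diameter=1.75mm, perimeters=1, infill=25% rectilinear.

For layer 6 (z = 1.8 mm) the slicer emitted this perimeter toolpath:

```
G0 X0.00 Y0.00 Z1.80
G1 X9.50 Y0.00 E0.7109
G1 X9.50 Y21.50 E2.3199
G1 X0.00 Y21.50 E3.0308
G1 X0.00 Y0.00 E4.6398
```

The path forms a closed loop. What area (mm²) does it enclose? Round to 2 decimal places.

Apply the shoelace formula to the sequence of (X, Y) vertices; enclosed area = 204.25 mm².

204.25 mm²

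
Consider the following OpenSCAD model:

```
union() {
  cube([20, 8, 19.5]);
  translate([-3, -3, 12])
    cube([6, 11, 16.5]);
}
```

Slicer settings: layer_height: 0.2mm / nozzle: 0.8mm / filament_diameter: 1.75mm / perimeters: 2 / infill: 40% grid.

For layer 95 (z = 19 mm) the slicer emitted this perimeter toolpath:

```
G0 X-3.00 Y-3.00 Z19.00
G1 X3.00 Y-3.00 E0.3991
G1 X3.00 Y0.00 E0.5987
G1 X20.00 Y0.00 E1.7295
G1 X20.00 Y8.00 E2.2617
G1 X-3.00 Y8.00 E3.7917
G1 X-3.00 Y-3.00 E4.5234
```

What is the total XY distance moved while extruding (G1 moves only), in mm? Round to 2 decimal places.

68.00 mm

Sum the Euclidean lengths of each G1 segment: total = 68.00 mm.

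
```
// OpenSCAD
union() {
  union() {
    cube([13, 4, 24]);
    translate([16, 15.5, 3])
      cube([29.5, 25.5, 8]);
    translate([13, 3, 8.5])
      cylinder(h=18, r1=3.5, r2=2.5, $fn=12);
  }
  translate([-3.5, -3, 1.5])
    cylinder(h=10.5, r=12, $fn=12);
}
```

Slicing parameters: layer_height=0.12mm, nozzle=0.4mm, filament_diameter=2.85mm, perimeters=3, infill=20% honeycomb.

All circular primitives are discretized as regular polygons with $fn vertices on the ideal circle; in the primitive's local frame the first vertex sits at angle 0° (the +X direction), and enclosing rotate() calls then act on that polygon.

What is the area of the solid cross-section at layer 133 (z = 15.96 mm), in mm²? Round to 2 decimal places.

70.48 mm²

At z = 15.96 mm: the cube (footprint 13×4) is included at this height (area 52.00 mm²); the cube at (16, 15.5) is not intersected at this z (z outside [3, 11]); the cone at (13, 3) (r1=3.5→r2=2.5) has section circumradius 3.086 here — a regular 12-gon (area = (12/2)·3.086²·sin(360°/12) = 28.56 mm²); Combining (union): the regions partially overlap — summed areas 80.56 mm² minus the doubly-counted overlap 10.08 mm² gives 70.48 mm² — area = 70.48 mm²; the cylinder at (-3.5, -3) does not reach this height (z outside [1.5, 12]); Merging all regions: only the result so far is present, so the union is just that shape — area = 70.48 mm². Overall, the cross-section is a single solid region. Net area = 70.48 mm².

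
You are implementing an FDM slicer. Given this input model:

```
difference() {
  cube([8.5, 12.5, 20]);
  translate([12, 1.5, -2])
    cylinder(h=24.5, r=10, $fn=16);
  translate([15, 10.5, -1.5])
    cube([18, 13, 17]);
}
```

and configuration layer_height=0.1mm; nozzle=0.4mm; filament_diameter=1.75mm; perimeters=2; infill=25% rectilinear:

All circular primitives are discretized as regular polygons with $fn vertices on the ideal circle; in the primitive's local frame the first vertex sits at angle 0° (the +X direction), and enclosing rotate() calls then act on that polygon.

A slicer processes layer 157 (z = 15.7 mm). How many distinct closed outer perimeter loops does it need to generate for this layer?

At z = 15.7 mm: the cube is present — its section is the full 8.5×12.5 rectangle; the cylinder at (12, 1.5): section is a regular 16-gon, circumradius r=10; the cube at (15, 10.5) is not intersected at this z (z outside [-1.5, 15.5]); Taking the first minus the rest: starting from the 8.5×12.5 cube, the r=10 cylinder at (12, 1.5) partially overlaps it — only the 52.28 mm² overlap (of its 306.15 mm²) is removed, clipping the outline — 1 connected region. The result has 1 disconnected region.

1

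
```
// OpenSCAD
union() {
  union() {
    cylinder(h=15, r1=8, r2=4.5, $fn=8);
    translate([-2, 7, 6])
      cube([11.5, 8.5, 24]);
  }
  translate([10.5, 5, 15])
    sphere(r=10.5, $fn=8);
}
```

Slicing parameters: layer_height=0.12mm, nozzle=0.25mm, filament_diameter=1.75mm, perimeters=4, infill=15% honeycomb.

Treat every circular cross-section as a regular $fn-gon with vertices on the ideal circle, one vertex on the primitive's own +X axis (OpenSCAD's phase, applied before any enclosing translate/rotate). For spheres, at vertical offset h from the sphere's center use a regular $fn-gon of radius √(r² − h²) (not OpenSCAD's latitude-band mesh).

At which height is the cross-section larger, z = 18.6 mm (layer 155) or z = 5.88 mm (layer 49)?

layer 155 (z = 18.6 mm)

Layer 155 (z = 18.6): the cone is not intersected at this z (z outside [0, 15]); the cube at (-2, 7) (footprint 11.5×8.5) is included at this height (area 97.75 mm²); Merging all regions: only the 11.5×8.5 cube at (-2, 7) is present, so the union is just that shape — area = 97.75 mm²; the sphere at (10.5, 5): section is a regular 8-gon, circumradius = √(r²−h²) = √(10.5²−3.6²) = 9.864 (area = (8/2)·9.864²·sin(360°/8) = 275.18 mm²); Merging all regions: the regions partially overlap — summed areas 372.93 mm² minus the doubly-counted overlap 42.24 mm² gives 330.69 mm² — area = 330.69 mm². So its area = 330.69 mm². Layer 49 (z = 5.88): the cone: at t=0.392 of its height the radius interpolates to r₁+(r₂−r₁)t = 6.628, giving a regular 8-gon of that circumradius (area = (8/2)·6.628²·sin(360°/8) = 124.25 mm²); the cube at (-2, 7) is absent (z outside [6, 30]); Combining (union): only the cone is present, so the union is just that shape — area = 124.25 mm²; the sphere at (10.5, 5): section is a regular 8-gon, circumradius = √(r²−h²) = √(10.5²−9.12²) = 5.203 (area = (8/2)·5.203²·sin(360°/8) = 76.58 mm²); Combining (union): the 2 present regions are separate (no shared area or edge), so areas and boundary lengths simply add and each stays a separate island — area = 200.84 mm². So its area = 200.84 mm². Layer 155 is larger (330.69 vs 200.84 mm²).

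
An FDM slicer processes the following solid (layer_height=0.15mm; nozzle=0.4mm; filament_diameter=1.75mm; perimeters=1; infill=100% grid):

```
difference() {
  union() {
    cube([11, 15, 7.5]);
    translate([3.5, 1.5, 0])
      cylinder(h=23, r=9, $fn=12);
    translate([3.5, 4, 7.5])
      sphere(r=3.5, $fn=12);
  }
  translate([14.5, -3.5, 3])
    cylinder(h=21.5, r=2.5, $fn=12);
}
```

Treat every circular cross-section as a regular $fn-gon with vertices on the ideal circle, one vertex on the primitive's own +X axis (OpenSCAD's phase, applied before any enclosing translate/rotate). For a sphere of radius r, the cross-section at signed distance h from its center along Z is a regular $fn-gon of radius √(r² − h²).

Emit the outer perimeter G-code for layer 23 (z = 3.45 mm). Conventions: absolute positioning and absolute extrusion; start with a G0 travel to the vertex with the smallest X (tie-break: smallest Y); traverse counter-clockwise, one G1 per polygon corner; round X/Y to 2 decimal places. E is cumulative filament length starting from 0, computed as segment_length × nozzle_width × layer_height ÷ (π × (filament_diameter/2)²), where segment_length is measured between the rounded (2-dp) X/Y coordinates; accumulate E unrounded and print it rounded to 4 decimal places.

G0 X-5.50 Y1.50 Z3.45
G1 X-4.29 Y-3.00 E0.1162
G1 X-1.00 Y-6.29 E0.2323
G1 X3.50 Y-7.50 E0.3485
G1 X8.00 Y-6.29 E0.4648
G1 X11.29 Y-3.00 E0.5808
G1 X12.50 Y1.50 E0.6971
G1 X11.29 Y6.00 E0.8133
G1 X11.00 Y6.29 E0.8236
G1 X11.00 Y15.00 E1.0408
G1 X0.00 Y15.00 E1.3152
G1 X0.00 Y9.56 E1.4509
G1 X-1.00 Y9.29 E1.4768
G1 X-4.29 Y6.00 E1.5928
G1 X-5.50 Y1.50 E1.7091

At z = 3.45 mm: the cube (footprint 11×15) is included at this height; the cylinder at (3.5, 1.5): section is a regular 12-gon, circumradius r=9; the sphere at (3.5, 4) is absent (|z−center|=4.050 > r=3.5); Combining (union): the regions partially overlap (shared area 103.03 mm²), so overlapping operands fuse into one piece — 1 connected region; the r=2.5 cylinder at (14.5, -3.5) gives a regular 12-gon of circumradius 2.5 (constant along its height); Taking the first minus the rest: starting from that combined region, the r=2.5 cylinder at (14.5, -3.5) misses the remaining region (no effect) — 1 connected region. The outline is a single polygon with 14 vertices. Extrusion per mm of travel: 0.4 × 0.15 / (π × 0.875²) = 0.024945. Accumulating E over each segment gives final E = 1.7091.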